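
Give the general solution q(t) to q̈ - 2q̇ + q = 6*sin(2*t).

Characteristic equation r² - 2r + 1 = 0 has discriminant (-2)² - 4·(1) = 0, so r = 1 is a repeated root.
Hence q_h = (C1 + C2*t)*exp(t).
Try q_p = A*cos(2*t) + B*sin(2*t). Substituting and equating the coefficients of cos(2t) and sin(2t) gives A = 24/25, B = -18/25, so q_p = -18*sin(2*t)/25 + 24*cos(2*t)/25.

q = -18*sin(2*t)/25 + 24*cos(2*t)/25 + C1*exp(t) + C2*t*exp(t)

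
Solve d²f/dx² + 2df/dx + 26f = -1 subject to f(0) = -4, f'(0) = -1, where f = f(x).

f = -1/26 - 129*exp(-x)*sin(5*x)/130 - 103*cos(5*x)*exp(-x)/26

Characteristic equation r² + 2r + 26 = 0 has discriminant (2)² - 4·(26) = -100 < 0, so r = -1 ± 5i.
Hence f_h = C1*cos(5*x)*exp(-x) + C2*exp(-x)*sin(5*x).
For the particular solution try f_p = A0. Substituting and matching coefficients of each power of x gives A0 = -1/26, so f_p = -1/26.
General solution: f = -1/26 + C1*cos(5*x)*exp(-x) + C2*exp(-x)*sin(5*x).
Apply the initial conditions: f(0) = -1/26 + C1 = -4 and f'(0) = -C1 + 5*C2 = -1. Solving gives C1 = -103/26, C2 = -129/130.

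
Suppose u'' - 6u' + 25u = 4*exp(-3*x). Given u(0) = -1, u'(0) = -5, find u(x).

Characteristic equation r² - 6r + 25 = 0 has discriminant (-6)² - 4·(25) = -64 < 0, so r = 3 ± 4i.
Hence u_h = C1*cos(4*x)*exp(3*x) + C2*exp(3*x)*sin(4*x).
Try u_p = A*exp(-3*x). Substituting into the equation and dividing by exp(-3*x) gives A = 1/13, so u_p = exp(-3*x)/13.
General solution: u = exp(-3*x)/13 + C1*cos(4*x)*exp(3*x) + C2*exp(3*x)*sin(4*x).
Apply the initial conditions: u(0) = 1/13 + C1 = -1 and u'(0) = -3/13 + 3*C1 + 4*C2 = -5. Solving gives C1 = -14/13, C2 = -5/13.

u = exp(-3*x)/13 - 14*cos(4*x)*exp(3*x)/13 - 5*exp(3*x)*sin(4*x)/13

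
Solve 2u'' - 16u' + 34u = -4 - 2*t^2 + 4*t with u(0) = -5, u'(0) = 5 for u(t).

Divide through by 2: u'' - 8u' + 17u = -2 - t^2 + 2*t.
Characteristic equation r² - 8r + 17 = 0 has discriminant (-8)² - 4·(17) = -4 < 0, so r = 4 ± i.
Hence u_h = C1*cos(t)*exp(4*t) + C2*exp(4*t)*sin(t).
For the particular solution try u_p = A0 + A1*t + A2*t^2. Substituting and matching coefficients of each power of t gives A0 = -400/4913, A1 = 18/289, A2 = -1/17, so u_p = -400/4913 - t^2/17 + 18*t/289.
General solution: u = -400/4913 - t^2/17 + 18*t/289 + C1*cos(t)*exp(4*t) + C2*exp(4*t)*sin(t).
Apply the initial conditions: u(0) = -400/4913 + C1 = -5 and u'(0) = 18/289 + C2 + 4*C1 = 5. Solving gives C1 = -24165/4913, C2 = 120919/4913.

u = -400/4913 - t**2/17 + 18*t/289 - 24165*cos(t)*exp(4*t)/4913 + 120919*exp(4*t)*sin(t)/4913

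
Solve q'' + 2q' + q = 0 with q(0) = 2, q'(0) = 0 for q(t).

q = 2*exp(-t) + 2*t*exp(-t)

Characteristic equation r² + 2r + 1 = 0 has discriminant (2)² - 4·(1) = 0, so r = -1 is a repeated root.
Hence q_h = (C1 + C2*t)*exp(-t).
Apply the initial conditions: q(0) = C1 = 2 and q'(0) = C2 - C1 = 0. Solving gives C1 = 2, C2 = 2.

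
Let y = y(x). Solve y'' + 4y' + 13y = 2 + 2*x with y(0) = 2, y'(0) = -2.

y = 18/169 + 2*x/13 + 92*exp(-2*x)*sin(3*x)/169 + 320*cos(3*x)*exp(-2*x)/169

Characteristic equation r² + 4r + 13 = 0 has discriminant (4)² - 4·(13) = -36 < 0, so r = -2 ± 3i.
Hence y_h = C1*cos(3*x)*exp(-2*x) + C2*exp(-2*x)*sin(3*x).
For the particular solution try y_p = A0 + A1*x. Substituting and matching coefficients of each power of x gives A0 = 18/169, A1 = 2/13, so y_p = 18/169 + 2*x/13.
General solution: y = 18/169 + 2*x/13 + C1*cos(3*x)*exp(-2*x) + C2*exp(-2*x)*sin(3*x).
Apply the initial conditions: y(0) = 18/169 + C1 = 2 and y'(0) = 2/13 - 2*C1 + 3*C2 = -2. Solving gives C1 = 320/169, C2 = 92/169.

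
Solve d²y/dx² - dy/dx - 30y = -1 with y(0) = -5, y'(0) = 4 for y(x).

y = 1/30 - 171*exp(-5*x)/55 - 127*exp(6*x)/66

Characteristic equation r² - r - 30 = 0 factors as (r + 5)(r - 6) = 0, so r = -5, 6.
Hence y_h = C1*exp(-5*x) + C2*exp(6*x).
For the particular solution try y_p = A0. Substituting and matching coefficients of each power of x gives A0 = 1/30, so y_p = 1/30.
General solution: y = 1/30 + C1*exp(-5*x) + C2*exp(6*x).
Apply the initial conditions: y(0) = 1/30 + C1 + C2 = -5 and y'(0) = -5*C1 + 6*C2 = 4. Solving gives C1 = -171/55, C2 = -127/66.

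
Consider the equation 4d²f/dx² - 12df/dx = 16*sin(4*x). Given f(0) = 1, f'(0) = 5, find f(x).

f = -1 - 4*sin(4*x)/25 + 3*cos(4*x)/25 + 47*exp(3*x)/25

Divide through by 4: f'' - 3f' = 4*sin(4*x).
Characteristic equation r² - 3r = 0 factors as (r - 3)r = 0, so r = 3, 0.
Hence f_h = C1*exp(3*x) + C2.
Try f_p = A*cos(4*x) + B*sin(4*x). Substituting and equating the coefficients of cos(4x) and sin(4x) gives A = 3/25, B = -4/25, so f_p = -4*sin(4*x)/25 + 3*cos(4*x)/25.
General solution: f = C2 - 4*sin(4*x)/25 + 3*cos(4*x)/25 + C1*exp(3*x).
Apply the initial conditions: f(0) = 3/25 + C1 + C2 = 1 and f'(0) = -16/25 + 3*C1 = 5. Solving gives C1 = 47/25, C2 = -1.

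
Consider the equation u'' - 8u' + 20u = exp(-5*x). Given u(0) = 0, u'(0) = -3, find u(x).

u = exp(-5*x)/85 - 123*exp(4*x)*sin(2*x)/85 - cos(2*x)*exp(4*x)/85

Characteristic equation r² - 8r + 20 = 0 has discriminant (-8)² - 4·(20) = -16 < 0, so r = 4 ± 2i.
Hence u_h = C1*cos(2*x)*exp(4*x) + C2*exp(4*x)*sin(2*x).
Try u_p = A*exp(-5*x). Substituting into the equation and dividing by exp(-5*x) gives A = 1/85, so u_p = exp(-5*x)/85.
General solution: u = exp(-5*x)/85 + C1*cos(2*x)*exp(4*x) + C2*exp(4*x)*sin(2*x).
Apply the initial conditions: u(0) = 1/85 + C1 = 0 and u'(0) = -1/17 + 2*C2 + 4*C1 = -3. Solving gives C1 = -1/85, C2 = -123/85.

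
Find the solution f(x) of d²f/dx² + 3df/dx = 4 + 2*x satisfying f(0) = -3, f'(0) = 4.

Characteristic equation r² + 3r = 0 factors as (r + 3)r = 0, so r = -3, 0.
Hence f_h = C1*exp(-3*x) + C2.
Since 0 is a characteristic root (multiplicity 1), multiply the polynomial trial by x: try f_p = x*(A0 + A1*x). Substituting and matching coefficients of each power of x gives A0 = 10/9, A1 = 1/3, so f_p = x^2/3 + 10*x/9.
General solution: f = C2 + x^2/3 + 10*x/9 + C1*exp(-3*x).
Apply the initial conditions: f(0) = C1 + C2 = -3 and f'(0) = 10/9 - 3*C1 = 4. Solving gives C1 = -26/27, C2 = -55/27.

f = -55/27 - 26*exp(-3*x)/27 + x**2/3 + 10*x/9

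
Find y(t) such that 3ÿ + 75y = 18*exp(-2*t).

Divide through by 3: y'' + 25y = 6*exp(-2*t).
Characteristic equation r² + 25 = 0 has discriminant (0)² - 4·(25) = -100 < 0, so r = ± 5i.
Hence y_h = C1*cos(5*t) + C2*sin(5*t).
Try y_p = A*exp(-2*t). Substituting into the equation and dividing by exp(-2*t) gives A = 6/29, so y_p = 6*exp(-2*t)/29.

y = 6*exp(-2*t)/29 + C1*cos(5*t) + C2*sin(5*t)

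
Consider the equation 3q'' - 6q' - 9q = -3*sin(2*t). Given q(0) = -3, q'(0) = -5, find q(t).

Divide through by 3: q'' - 2q' - 3q = -sin(2*t).
Characteristic equation r² - 2r - 3 = 0 factors as (r + 1)(r - 3) = 0, so r = -1, 3.
Hence q_h = C1*exp(-t) + C2*exp(3*t).
Try q_p = A*cos(2*t) + B*sin(2*t). Substituting and equating the coefficients of cos(2t) and sin(2t) gives A = -4/65, B = 7/65, so q_p = -4*cos(2*t)/65 + 7*sin(2*t)/65.
General solution: q = -4*cos(2*t)/65 + 7*sin(2*t)/65 + C1*exp(-t) + C2*exp(3*t).
Apply the initial conditions: q(0) = -4/65 + C1 + C2 = -3 and q'(0) = 14/65 - C1 + 3*C2 = -5. Solving gives C1 = -9/10, C2 = -53/26.

q = -53*exp(3*t)/26 - 9*exp(-t)/10 - 4*cos(2*t)/65 + 7*sin(2*t)/65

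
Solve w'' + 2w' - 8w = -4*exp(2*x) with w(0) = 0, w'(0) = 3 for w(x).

Characteristic equation r² + 2r - 8 = 0 factors as (r - 2)(r + 4) = 0, so r = 2, -4.
Hence w_h = C1*exp(2*x) + C2*exp(-4*x).
Since exp(2*x) solves the homogeneous equation (r = 2 is a root of multiplicity 1), multiply the trial by x. Try w_p = A*x*exp(2*x). Substituting into the equation and dividing by exp(2*x) gives A = -2/3, so w_p = -2*x*exp(2*x)/3.
General solution: w = C1*exp(2*x) + C2*exp(-4*x) - 2*x*exp(2*x)/3.
Apply the initial conditions: w(0) = C1 + C2 = 0 and w'(0) = -2/3 - 4*C2 + 2*C1 = 3. Solving gives C1 = 11/18, C2 = -11/18.

w = -11*exp(-4*x)/18 + 11*exp(2*x)/18 - 2*x*exp(2*x)/3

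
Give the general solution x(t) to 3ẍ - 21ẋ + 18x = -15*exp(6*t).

Divide through by 3: x'' - 7x' + 6x = -5*exp(6*t).
Characteristic equation r² - 7r + 6 = 0 factors as (r - 1)(r - 6) = 0, so r = 1, 6.
Hence x_h = C1*exp(t) + C2*exp(6*t).
Since exp(6*t) solves the homogeneous equation (r = 6 is a root of multiplicity 1), multiply the trial by t. Try x_p = A*t*exp(6*t). Substituting into the equation and dividing by exp(6*t) gives A = -1, so x_p = -t*exp(6*t).

x = C1*exp(t) + C2*exp(6*t) - t*exp(6*t)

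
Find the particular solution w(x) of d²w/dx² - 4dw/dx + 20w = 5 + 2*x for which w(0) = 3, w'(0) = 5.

Characteristic equation r² - 4r + 20 = 0 has discriminant (-4)² - 4·(20) = -64 < 0, so r = 2 ± 4i.
Hence w_h = C1*cos(4*x)*exp(2*x) + C2*exp(2*x)*sin(4*x).
For the particular solution try w_p = A0 + A1*x. Substituting and matching coefficients of each power of x gives A0 = 27/100, A1 = 1/10, so w_p = 27/100 + x/10.
General solution: w = 27/100 + x/10 + C1*cos(4*x)*exp(2*x) + C2*exp(2*x)*sin(4*x).
Apply the initial conditions: w(0) = 27/100 + C1 = 3 and w'(0) = 1/10 + 2*C1 + 4*C2 = 5. Solving gives C1 = 273/100, C2 = -7/50.

w = 27/100 + x/10 - 7*exp(2*x)*sin(4*x)/50 + 273*cos(4*x)*exp(2*x)/100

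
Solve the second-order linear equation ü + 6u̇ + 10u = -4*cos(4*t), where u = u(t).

Characteristic equation r² + 6r + 10 = 0 has discriminant (6)² - 4·(10) = -4 < 0, so r = -3 ± i.
Hence u_h = C1*cos(t)*exp(-3*t) + C2*exp(-3*t)*sin(t).
Try u_p = A*cos(4*t) + B*sin(4*t). Substituting and equating the coefficients of cos(4t) and sin(4t) gives A = 2/51, B = -8/51, so u_p = -8*sin(4*t)/51 + 2*cos(4*t)/51.

u = -8*sin(4*t)/51 + 2*cos(4*t)/51 + C1*cos(t)*exp(-3*t) + C2*exp(-3*t)*sin(t)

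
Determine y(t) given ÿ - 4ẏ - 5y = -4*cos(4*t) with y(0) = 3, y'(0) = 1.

y = 24*exp(5*t)/41 + 39*exp(-t)/17 + 64*sin(4*t)/697 + 84*cos(4*t)/697

Characteristic equation r² - 4r - 5 = 0 factors as (r - 5)(r + 1) = 0, so r = 5, -1.
Hence y_h = C1*exp(5*t) + C2*exp(-t).
Try y_p = A*cos(4*t) + B*sin(4*t). Substituting and equating the coefficients of cos(4t) and sin(4t) gives A = 84/697, B = 64/697, so y_p = 64*sin(4*t)/697 + 84*cos(4*t)/697.
General solution: y = 64*sin(4*t)/697 + 84*cos(4*t)/697 + C1*exp(5*t) + C2*exp(-t).
Apply the initial conditions: y(0) = 84/697 + C1 + C2 = 3 and y'(0) = 256/697 - C2 + 5*C1 = 1. Solving gives C1 = 24/41, C2 = 39/17.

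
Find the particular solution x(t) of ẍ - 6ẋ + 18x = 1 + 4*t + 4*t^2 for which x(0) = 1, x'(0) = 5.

Characteristic equation r² - 6r + 18 = 0 has discriminant (-6)² - 4·(18) = -36 < 0, so r = 3 ± 3i.
Hence x_h = C1*cos(3*t)*exp(3*t) + C2*exp(3*t)*sin(3*t).
For the particular solution try x_p = A0 + A1*t + A2*t^2. Substituting and matching coefficients of each power of t gives A0 = 25/162, A1 = 10/27, A2 = 2/9, so x_p = 25/162 + 2*t^2/9 + 10*t/27.
General solution: x = 25/162 + 2*t^2/9 + 10*t/27 + C1*cos(3*t)*exp(3*t) + C2*exp(3*t)*sin(3*t).
Apply the initial conditions: x(0) = 25/162 + C1 = 1 and x'(0) = 10/27 + 3*C1 + 3*C2 = 5. Solving gives C1 = 137/162, C2 = 113/162.

x = 25/162 + 2*t**2/9 + 10*t/27 + 113*exp(3*t)*sin(3*t)/162 + 137*cos(3*t)*exp(3*t)/162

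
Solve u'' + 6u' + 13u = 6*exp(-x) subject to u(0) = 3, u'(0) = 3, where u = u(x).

Characteristic equation r² + 6r + 13 = 0 has discriminant (6)² - 4·(13) = -16 < 0, so r = -3 ± 2i.
Hence u_h = C1*cos(2*x)*exp(-3*x) + C2*exp(-3*x)*sin(2*x).
Try u_p = A*exp(-x). Substituting into the equation and dividing by exp(-x) gives A = 3/4, so u_p = 3*exp(-x)/4.
General solution: u = 3*exp(-x)/4 + C1*cos(2*x)*exp(-3*x) + C2*exp(-3*x)*sin(2*x).
Apply the initial conditions: u(0) = 3/4 + C1 = 3 and u'(0) = -3/4 - 3*C1 + 2*C2 = 3. Solving gives C1 = 9/4, C2 = 21/4.

u = 3*exp(-x)/4 + 9*cos(2*x)*exp(-3*x)/4 + 21*exp(-3*x)*sin(2*x)/4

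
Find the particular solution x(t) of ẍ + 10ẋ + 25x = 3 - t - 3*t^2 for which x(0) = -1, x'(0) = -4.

Characteristic equation r² + 10r + 25 = 0 has discriminant (10)² - 4·(25) = 0, so r = -5 is a repeated root.
Hence x_h = (C1 + C2*t)*exp(-5*t).
For the particular solution try x_p = A0 + A1*t + A2*t^2. Substituting and matching coefficients of each power of t gives A0 = 67/625, A1 = 7/125, A2 = -3/25, so x_p = 67/625 - 3*t^2/25 + 7*t/125.
General solution: x = 67/625 - 3*t^2/25 + 7*t/125 + C1*exp(-5*t) + C2*t*exp(-5*t).
Apply the initial conditions: x(0) = 67/625 + C1 = -1 and x'(0) = 7/125 + C2 - 5*C1 = -4. Solving gives C1 = -692/625, C2 = -1199/125.

x = 67/625 - 692*exp(-5*t)/625 - 3*t**2/25 + 7*t/125 - 1199*t*exp(-5*t)/125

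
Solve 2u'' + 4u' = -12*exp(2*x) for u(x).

Divide through by 2: u'' + 2u' = -6*exp(2*x).
Characteristic equation r² + 2r = 0 factors as (r + 2)r = 0, so r = -2, 0.
Hence u_h = C1*exp(-2*x) + C2.
Try u_p = A*exp(2*x). Substituting into the equation and dividing by exp(2*x) gives A = -3/4, so u_p = -3*exp(2*x)/4.

u = C2 - 3*exp(2*x)/4 + C1*exp(-2*x)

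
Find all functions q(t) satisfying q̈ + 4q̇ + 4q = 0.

Characteristic equation r² + 4r + 4 = 0 has discriminant (4)² - 4·(4) = 0, so r = -2 is a repeated root.
Hence q_h = (C1 + C2*t)*exp(-2*t).

q = C1*exp(-2*t) + C2*t*exp(-2*t)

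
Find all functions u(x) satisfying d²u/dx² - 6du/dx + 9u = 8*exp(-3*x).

u = 2*exp(-3*x)/9 + C1*exp(3*x) + C2*x*exp(3*x)

Characteristic equation r² - 6r + 9 = 0 has discriminant (-6)² - 4·(9) = 0, so r = 3 is a repeated root.
Hence u_h = (C1 + C2*x)*exp(3*x).
Try u_p = A*exp(-3*x). Substituting into the equation and dividing by exp(-3*x) gives A = 2/9, so u_p = 2*exp(-3*x)/9.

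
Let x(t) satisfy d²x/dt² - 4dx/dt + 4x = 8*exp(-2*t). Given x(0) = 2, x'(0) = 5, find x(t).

x = exp(-2*t)/2 + 3*exp(2*t)/2 + 3*t*exp(2*t)

Characteristic equation r² - 4r + 4 = 0 has discriminant (-4)² - 4·(4) = 0, so r = 2 is a repeated root.
Hence x_h = (C1 + C2*t)*exp(2*t).
Try x_p = A*exp(-2*t). Substituting into the equation and dividing by exp(-2*t) gives A = 1/2, so x_p = exp(-2*t)/2.
General solution: x = exp(-2*t)/2 + C1*exp(2*t) + C2*t*exp(2*t).
Apply the initial conditions: x(0) = 1/2 + C1 = 2 and x'(0) = -1 + C2 + 2*C1 = 5. Solving gives C1 = 3/2, C2 = 3.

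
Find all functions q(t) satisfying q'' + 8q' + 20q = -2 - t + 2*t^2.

q = -29/500 - 13*t/100 + t**2/10 + C1*cos(2*t)*exp(-4*t) + C2*exp(-4*t)*sin(2*t)

Characteristic equation r² + 8r + 20 = 0 has discriminant (8)² - 4·(20) = -16 < 0, so r = -4 ± 2i.
Hence q_h = C1*cos(2*t)*exp(-4*t) + C2*exp(-4*t)*sin(2*t).
For the particular solution try q_p = A0 + A1*t + A2*t^2. Substituting and matching coefficients of each power of t gives A0 = -29/500, A1 = -13/100, A2 = 1/10, so q_p = -29/500 - 13*t/100 + t^2/10.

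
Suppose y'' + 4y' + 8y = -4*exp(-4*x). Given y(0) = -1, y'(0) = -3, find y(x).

y = -exp(-4*x)/2 - 3*exp(-2*x)*sin(2*x) - cos(2*x)*exp(-2*x)/2

Characteristic equation r² + 4r + 8 = 0 has discriminant (4)² - 4·(8) = -16 < 0, so r = -2 ± 2i.
Hence y_h = C1*cos(2*x)*exp(-2*x) + C2*exp(-2*x)*sin(2*x).
Try y_p = A*exp(-4*x). Substituting into the equation and dividing by exp(-4*x) gives A = -1/2, so y_p = -exp(-4*x)/2.
General solution: y = -exp(-4*x)/2 + C1*cos(2*x)*exp(-2*x) + C2*exp(-2*x)*sin(2*x).
Apply the initial conditions: y(0) = -1/2 + C1 = -1 and y'(0) = 2 - 2*C1 + 2*C2 = -3. Solving gives C1 = -1/2, C2 = -3.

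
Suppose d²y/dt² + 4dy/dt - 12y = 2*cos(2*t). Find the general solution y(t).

Characteristic equation r² + 4r - 12 = 0 factors as (r + 6)(r - 2) = 0, so r = -6, 2.
Hence y_h = C1*exp(-6*t) + C2*exp(2*t).
Try y_p = A*cos(2*t) + B*sin(2*t). Substituting and equating the coefficients of cos(2t) and sin(2t) gives A = -1/10, B = 1/20, so y_p = -cos(2*t)/10 + sin(2*t)/20.

y = -cos(2*t)/10 + sin(2*t)/20 + C1*exp(-6*t) + C2*exp(2*t)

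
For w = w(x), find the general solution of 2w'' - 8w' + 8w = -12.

w = -3/2 + C1*exp(2*x) + C2*x*exp(2*x)

Divide through by 2: w'' - 4w' + 4w = -6.
Characteristic equation r² - 4r + 4 = 0 has discriminant (-4)² - 4·(4) = 0, so r = 2 is a repeated root.
Hence w_h = (C1 + C2*x)*exp(2*x).
For the particular solution try w_p = A0. Substituting and matching coefficients of each power of x gives A0 = -3/2, so w_p = -3/2.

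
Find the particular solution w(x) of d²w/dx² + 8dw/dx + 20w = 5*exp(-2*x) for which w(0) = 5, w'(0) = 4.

w = 5*exp(-2*x)/8 + 35*cos(2*x)*exp(-4*x)/8 + 91*exp(-4*x)*sin(2*x)/8

Characteristic equation r² + 8r + 20 = 0 has discriminant (8)² - 4·(20) = -16 < 0, so r = -4 ± 2i.
Hence w_h = C1*cos(2*x)*exp(-4*x) + C2*exp(-4*x)*sin(2*x).
Try w_p = A*exp(-2*x). Substituting into the equation and dividing by exp(-2*x) gives A = 5/8, so w_p = 5*exp(-2*x)/8.
General solution: w = 5*exp(-2*x)/8 + C1*cos(2*x)*exp(-4*x) + C2*exp(-4*x)*sin(2*x).
Apply the initial conditions: w(0) = 5/8 + C1 = 5 and w'(0) = -5/4 - 4*C1 + 2*C2 = 4. Solving gives C1 = 35/8, C2 = 91/8.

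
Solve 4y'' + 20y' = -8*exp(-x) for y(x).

Divide through by 4: y'' + 5y' = -2*exp(-x).
Characteristic equation r² + 5r = 0 factors as (r + 5)r = 0, so r = -5, 0.
Hence y_h = C1*exp(-5*x) + C2.
Try y_p = A*exp(-x). Substituting into the equation and dividing by exp(-x) gives A = 1/2, so y_p = exp(-x)/2.

y = C2 + exp(-x)/2 + C1*exp(-5*x)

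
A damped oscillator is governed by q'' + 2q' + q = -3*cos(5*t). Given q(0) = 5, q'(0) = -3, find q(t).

Characteristic equation r² + 2r + 1 = 0 has discriminant (2)² - 4·(1) = 0, so r = -1 is a repeated root.
Hence q_h = (C1 + C2*t)*exp(-t).
Try q_p = A*cos(5*t) + B*sin(5*t). Substituting and equating the coefficients of cos(5t) and sin(5t) gives A = 18/169, B = -15/338, so q_p = -15*sin(5*t)/338 + 18*cos(5*t)/169.
General solution: q = -15*sin(5*t)/338 + 18*cos(5*t)/169 + C1*exp(-t) + C2*t*exp(-t).
Apply the initial conditions: q(0) = 18/169 + C1 = 5 and q'(0) = -75/338 + C2 - C1 = -3. Solving gives C1 = 827/169, C2 = 55/26.

q = -15*sin(5*t)/338 + 18*cos(5*t)/169 + 827*exp(-t)/169 + 55*t*exp(-t)/26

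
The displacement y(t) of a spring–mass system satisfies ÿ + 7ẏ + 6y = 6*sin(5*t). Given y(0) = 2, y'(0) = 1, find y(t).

y = -213*exp(-6*t)/305 - 105*cos(5*t)/793 - 57*sin(5*t)/793 + 184*exp(-t)/65

Characteristic equation r² + 7r + 6 = 0 factors as (r + 1)(r + 6) = 0, so r = -1, -6.
Hence y_h = C1*exp(-t) + C2*exp(-6*t).
Try y_p = A*cos(5*t) + B*sin(5*t). Substituting and equating the coefficients of cos(5t) and sin(5t) gives A = -105/793, B = -57/793, so y_p = -105*cos(5*t)/793 - 57*sin(5*t)/793.
General solution: y = -105*cos(5*t)/793 - 57*sin(5*t)/793 + C1*exp(-t) + C2*exp(-6*t).
Apply the initial conditions: y(0) = -105/793 + C1 + C2 = 2 and y'(0) = -285/793 - C1 - 6*C2 = 1. Solving gives C1 = 184/65, C2 = -213/305.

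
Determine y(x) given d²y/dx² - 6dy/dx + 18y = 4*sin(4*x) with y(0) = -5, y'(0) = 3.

Characteristic equation r² - 6r + 18 = 0 has discriminant (-6)² - 4·(18) = -36 < 0, so r = 3 ± 3i.
Hence y_h = C1*cos(3*x)*exp(3*x) + C2*exp(3*x)*sin(3*x).
Try y_p = A*cos(4*x) + B*sin(4*x). Substituting and equating the coefficients of cos(4x) and sin(4x) gives A = 24/145, B = 2/145, so y_p = 2*sin(4*x)/145 + 24*cos(4*x)/145.
General solution: y = 2*sin(4*x)/145 + 24*cos(4*x)/145 + C1*cos(3*x)*exp(3*x) + C2*exp(3*x)*sin(3*x).
Apply the initial conditions: y(0) = 24/145 + C1 = -5 and y'(0) = 8/145 + 3*C1 + 3*C2 = 3. Solving gives C1 = -749/145, C2 = 2674/435.

y = 2*sin(4*x)/145 + 24*cos(4*x)/145 - 749*cos(3*x)*exp(3*x)/145 + 2674*exp(3*x)*sin(3*x)/435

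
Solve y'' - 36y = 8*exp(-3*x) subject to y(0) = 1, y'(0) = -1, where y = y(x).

Characteristic equation r² - 36 = 0 factors as (r - 6)(r + 6) = 0, so r = 6, -6.
Hence y_h = C1*exp(6*x) + C2*exp(-6*x).
Try y_p = A*exp(-3*x). Substituting into the equation and dividing by exp(-3*x) gives A = -8/27, so y_p = -8*exp(-3*x)/27.
General solution: y = -8*exp(-3*x)/27 + C1*exp(6*x) + C2*exp(-6*x).
Apply the initial conditions: y(0) = -8/27 + C1 + C2 = 1 and y'(0) = 8/9 - 6*C2 + 6*C1 = -1. Solving gives C1 = 53/108, C2 = 29/36.

y = -8*exp(-3*x)/27 + 29*exp(-6*x)/36 + 53*exp(6*x)/108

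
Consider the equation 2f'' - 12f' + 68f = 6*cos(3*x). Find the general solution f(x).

f = -54*sin(3*x)/949 + 75*cos(3*x)/949 + C1*cos(5*x)*exp(3*x) + C2*exp(3*x)*sin(5*x)

Divide through by 2: f'' - 6f' + 34f = 3*cos(3*x).
Characteristic equation r² - 6r + 34 = 0 has discriminant (-6)² - 4·(34) = -100 < 0, so r = 3 ± 5i.
Hence f_h = C1*cos(5*x)*exp(3*x) + C2*exp(3*x)*sin(5*x).
Try f_p = A*cos(3*x) + B*sin(3*x). Substituting and equating the coefficients of cos(3x) and sin(3x) gives A = 75/949, B = -54/949, so f_p = -54*sin(3*x)/949 + 75*cos(3*x)/949.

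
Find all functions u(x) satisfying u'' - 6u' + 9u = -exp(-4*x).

u = -exp(-4*x)/49 + C1*exp(3*x) + C2*x*exp(3*x)

Characteristic equation r² - 6r + 9 = 0 has discriminant (-6)² - 4·(9) = 0, so r = 3 is a repeated root.
Hence u_h = (C1 + C2*x)*exp(3*x).
Try u_p = A*exp(-4*x). Substituting into the equation and dividing by exp(-4*x) gives A = -1/49, so u_p = -exp(-4*x)/49.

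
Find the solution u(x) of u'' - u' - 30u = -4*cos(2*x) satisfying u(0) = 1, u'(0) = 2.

u = sin(2*x)/145 + 17*cos(2*x)/145 + 32*exp(6*x)/55 + 96*exp(-5*x)/319

Characteristic equation r² - r - 30 = 0 factors as (r + 5)(r - 6) = 0, so r = -5, 6.
Hence u_h = C1*exp(-5*x) + C2*exp(6*x).
Try u_p = A*cos(2*x) + B*sin(2*x). Substituting and equating the coefficients of cos(2x) and sin(2x) gives A = 17/145, B = 1/145, so u_p = sin(2*x)/145 + 17*cos(2*x)/145.
General solution: u = sin(2*x)/145 + 17*cos(2*x)/145 + C1*exp(-5*x) + C2*exp(6*x).
Apply the initial conditions: u(0) = 17/145 + C1 + C2 = 1 and u'(0) = 2/145 - 5*C1 + 6*C2 = 2. Solving gives C1 = 96/319, C2 = 32/55.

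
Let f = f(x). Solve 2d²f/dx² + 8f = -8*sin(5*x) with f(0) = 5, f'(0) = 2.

Divide through by 2: f'' + 4f = -4*sin(5*x).
Characteristic equation r² + 4 = 0 has discriminant (0)² - 4·(4) = -16 < 0, so r = ± 2i.
Hence f_h = C1*cos(2*x) + C2*sin(2*x).
Try f_p = A*cos(5*x) + B*sin(5*x). Substituting and equating the coefficients of cos(5x) and sin(5x) gives A = 0, B = 4/21, so f_p = 4*sin(5*x)/21.
General solution: f = 4*sin(5*x)/21 + C1*cos(2*x) + C2*sin(2*x).
Apply the initial conditions: f(0) = C1 = 5 and f'(0) = 20/21 + 2*C2 = 2. Solving gives C1 = 5, C2 = 11/21.

f = 5*cos(2*x) + 4*sin(5*x)/21 + 11*sin(2*x)/21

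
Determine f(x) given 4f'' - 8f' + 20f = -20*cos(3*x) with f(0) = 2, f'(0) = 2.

f = 5*cos(3*x)/13 + 15*sin(3*x)/26 - 35*exp(x)*sin(2*x)/52 + 21*cos(2*x)*exp(x)/13

Divide through by 4: f'' - 2f' + 5f = -5*cos(3*x).
Characteristic equation r² - 2r + 5 = 0 has discriminant (-2)² - 4·(5) = -16 < 0, so r = 1 ± 2i.
Hence f_h = C1*cos(2*x)*exp(x) + C2*exp(x)*sin(2*x).
Try f_p = A*cos(3*x) + B*sin(3*x). Substituting and equating the coefficients of cos(3x) and sin(3x) gives A = 5/13, B = 15/26, so f_p = 5*cos(3*x)/13 + 15*sin(3*x)/26.
General solution: f = 5*cos(3*x)/13 + 15*sin(3*x)/26 + C1*cos(2*x)*exp(x) + C2*exp(x)*sin(2*x).
Apply the initial conditions: f(0) = 5/13 + C1 = 2 and f'(0) = 45/26 + C1 + 2*C2 = 2. Solving gives C1 = 21/13, C2 = -35/52.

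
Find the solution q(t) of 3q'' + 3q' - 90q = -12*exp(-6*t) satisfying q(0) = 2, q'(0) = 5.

q = 59*exp(-6*t)/121 + 183*exp(5*t)/121 + 4*t*exp(-6*t)/11

Divide through by 3: q'' + q' - 30q = -4*exp(-6*t).
Characteristic equation r² + r - 30 = 0 factors as (r + 6)(r - 5) = 0, so r = -6, 5.
Hence q_h = C1*exp(-6*t) + C2*exp(5*t).
Since exp(-6*t) solves the homogeneous equation (r = -6 is a root of multiplicity 1), multiply the trial by t. Try q_p = A*t*exp(-6*t). Substituting into the equation and dividing by exp(-6*t) gives A = 4/11, so q_p = 4*t*exp(-6*t)/11.
General solution: q = C1*exp(-6*t) + C2*exp(5*t) + 4*t*exp(-6*t)/11.
Apply the initial conditions: q(0) = C1 + C2 = 2 and q'(0) = 4/11 - 6*C1 + 5*C2 = 5. Solving gives C1 = 59/121, C2 = 183/121.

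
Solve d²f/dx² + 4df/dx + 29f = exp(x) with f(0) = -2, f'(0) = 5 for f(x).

Characteristic equation r² + 4r + 29 = 0 has discriminant (4)² - 4·(29) = -100 < 0, so r = -2 ± 5i.
Hence f_h = C1*cos(5*x)*exp(-2*x) + C2*exp(-2*x)*sin(5*x).
Try f_p = A*exp(x). Substituting into the equation and dividing by exp(x) gives A = 1/34, so f_p = exp(x)/34.
General solution: f = exp(x)/34 + C1*cos(5*x)*exp(-2*x) + C2*exp(-2*x)*sin(5*x).
Apply the initial conditions: f(0) = 1/34 + C1 = -2 and f'(0) = 1/34 - 2*C1 + 5*C2 = 5. Solving gives C1 = -69/34, C2 = 31/170.

f = exp(x)/34 - 69*cos(5*x)*exp(-2*x)/34 + 31*exp(-2*x)*sin(5*x)/170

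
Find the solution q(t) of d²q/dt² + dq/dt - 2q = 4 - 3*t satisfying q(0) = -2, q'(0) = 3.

Characteristic equation r² + r - 2 = 0 factors as (r - 1)(r + 2) = 0, so r = 1, -2.
Hence q_h = C1*exp(t) + C2*exp(-2*t).
For the particular solution try q_p = A0 + A1*t. Substituting and matching coefficients of each power of t gives A0 = -5/4, A1 = 3/2, so q_p = -5/4 + 3*t/2.
General solution: q = -5/4 + 3*t/2 + C1*exp(t) + C2*exp(-2*t).
Apply the initial conditions: q(0) = -5/4 + C1 + C2 = -2 and q'(0) = 3/2 + C1 - 2*C2 = 3. Solving gives C1 = 0, C2 = -3/4.

q = -5/4 - 3*exp(-2*t)/4 + 3*t/2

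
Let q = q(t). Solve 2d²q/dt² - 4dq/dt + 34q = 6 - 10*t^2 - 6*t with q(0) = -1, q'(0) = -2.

Divide through by 2: q'' - 2q' + 17q = 3 - 5*t^2 - 3*t.
Characteristic equation r² - 2r + 17 = 0 has discriminant (-2)² - 4·(17) = -64 < 0, so r = 1 ± 4i.
Hence q_h = C1*cos(4*t)*exp(t) + C2*exp(t)*sin(4*t).
For the particular solution try q_p = A0 + A1*t + A2*t^2. Substituting and matching coefficients of each power of t gives A0 = 895/4913, A1 = -71/289, A2 = -5/17, so q_p = 895/4913 - 71*t/289 - 5*t^2/17.
General solution: q = 895/4913 - 71*t/289 - 5*t^2/17 + C1*cos(4*t)*exp(t) + C2*exp(t)*sin(4*t).
Apply the initial conditions: q(0) = 895/4913 + C1 = -1 and q'(0) = -71/289 + C1 + 4*C2 = -2. Solving gives C1 = -5808/4913, C2 = -2811/19652.

q = 895/4913 - 71*t/289 - 5*t**2/17 - 5808*cos(4*t)*exp(t)/4913 - 2811*exp(t)*sin(4*t)/19652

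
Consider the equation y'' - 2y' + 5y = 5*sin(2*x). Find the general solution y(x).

Characteristic equation r² - 2r + 5 = 0 has discriminant (-2)² - 4·(5) = -16 < 0, so r = 1 ± 2i.
Hence y_h = C1*cos(2*x)*exp(x) + C2*exp(x)*sin(2*x).
Try y_p = A*cos(2*x) + B*sin(2*x). Substituting and equating the coefficients of cos(2x) and sin(2x) gives A = 20/17, B = 5/17, so y_p = 5*sin(2*x)/17 + 20*cos(2*x)/17.

y = 5*sin(2*x)/17 + 20*cos(2*x)/17 + C1*cos(2*x)*exp(x) + C2*exp(x)*sin(2*x)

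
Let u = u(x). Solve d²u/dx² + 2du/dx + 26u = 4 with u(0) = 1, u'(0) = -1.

Characteristic equation r² + 2r + 26 = 0 has discriminant (2)² - 4·(26) = -100 < 0, so r = -1 ± 5i.
Hence u_h = C1*cos(5*x)*exp(-x) + C2*exp(-x)*sin(5*x).
For the particular solution try u_p = A0. Substituting and matching coefficients of each power of x gives A0 = 2/13, so u_p = 2/13.
General solution: u = 2/13 + C1*cos(5*x)*exp(-x) + C2*exp(-x)*sin(5*x).
Apply the initial conditions: u(0) = 2/13 + C1 = 1 and u'(0) = -C1 + 5*C2 = -1. Solving gives C1 = 11/13, C2 = -2/65.

u = 2/13 - 2*exp(-x)*sin(5*x)/65 + 11*cos(5*x)*exp(-x)/13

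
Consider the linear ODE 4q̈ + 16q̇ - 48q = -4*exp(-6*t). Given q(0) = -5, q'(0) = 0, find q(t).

q = -241*exp(2*t)/64 - 79*exp(-6*t)/64 + t*exp(-6*t)/8

Divide through by 4: q'' + 4q' - 12q = -exp(-6*t).
Characteristic equation r² + 4r - 12 = 0 factors as (r + 6)(r - 2) = 0, so r = -6, 2.
Hence q_h = C1*exp(-6*t) + C2*exp(2*t).
Since exp(-6*t) solves the homogeneous equation (r = -6 is a root of multiplicity 1), multiply the trial by t. Try q_p = A*t*exp(-6*t). Substituting into the equation and dividing by exp(-6*t) gives A = 1/8, so q_p = t*exp(-6*t)/8.
General solution: q = C1*exp(-6*t) + C2*exp(2*t) + t*exp(-6*t)/8.
Apply the initial conditions: q(0) = C1 + C2 = -5 and q'(0) = 1/8 - 6*C1 + 2*C2 = 0. Solving gives C1 = -79/64, C2 = -241/64.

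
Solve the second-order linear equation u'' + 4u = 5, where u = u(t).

Characteristic equation r² + 4 = 0 has discriminant (0)² - 4·(4) = -16 < 0, so r = ± 2i.
Hence u_h = C1*cos(2*t) + C2*sin(2*t).
For the particular solution try u_p = A0. Substituting and matching coefficients of each power of t gives A0 = 5/4, so u_p = 5/4.

u = 5/4 + C1*cos(2*t) + C2*sin(2*t)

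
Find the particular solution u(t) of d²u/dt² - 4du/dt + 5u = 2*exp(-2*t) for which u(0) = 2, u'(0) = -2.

u = 2*exp(-2*t)/17 - 94*exp(2*t)*sin(t)/17 + 32*cos(t)*exp(2*t)/17

Characteristic equation r² - 4r + 5 = 0 has discriminant (-4)² - 4·(5) = -4 < 0, so r = 2 ± i.
Hence u_h = C1*cos(t)*exp(2*t) + C2*exp(2*t)*sin(t).
Try u_p = A*exp(-2*t). Substituting into the equation and dividing by exp(-2*t) gives A = 2/17, so u_p = 2*exp(-2*t)/17.
General solution: u = 2*exp(-2*t)/17 + C1*cos(t)*exp(2*t) + C2*exp(2*t)*sin(t).
Apply the initial conditions: u(0) = 2/17 + C1 = 2 and u'(0) = -4/17 + C2 + 2*C1 = -2. Solving gives C1 = 32/17, C2 = -94/17.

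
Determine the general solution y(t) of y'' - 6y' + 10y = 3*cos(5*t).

Characteristic equation r² - 6r + 10 = 0 has discriminant (-6)² - 4·(10) = -4 < 0, so r = 3 ± i.
Hence y_h = C1*cos(t)*exp(3*t) + C2*exp(3*t)*sin(t).
Try y_p = A*cos(5*t) + B*sin(5*t). Substituting and equating the coefficients of cos(5t) and sin(5t) gives A = -1/25, B = -2/25, so y_p = -2*sin(5*t)/25 - cos(5*t)/25.

y = -2*sin(5*t)/25 - cos(5*t)/25 + C1*cos(t)*exp(3*t) + C2*exp(3*t)*sin(t)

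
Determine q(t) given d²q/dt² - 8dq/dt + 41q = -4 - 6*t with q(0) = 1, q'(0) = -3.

Characteristic equation r² - 8r + 41 = 0 has discriminant (-8)² - 4·(41) = -100 < 0, so r = 4 ± 5i.
Hence q_h = C1*cos(5*t)*exp(4*t) + C2*exp(4*t)*sin(5*t).
For the particular solution try q_p = A0 + A1*t. Substituting and matching coefficients of each power of t gives A0 = -212/1681, A1 = -6/41, so q_p = -212/1681 - 6*t/41.
General solution: q = -212/1681 - 6*t/41 + C1*cos(5*t)*exp(4*t) + C2*exp(4*t)*sin(5*t).
Apply the initial conditions: q(0) = -212/1681 + C1 = 1 and q'(0) = -6/41 + 4*C1 + 5*C2 = -3. Solving gives C1 = 1893/1681, C2 = -12369/8405.

q = -212/1681 - 6*t/41 - 12369*exp(4*t)*sin(5*t)/8405 + 1893*cos(5*t)*exp(4*t)/1681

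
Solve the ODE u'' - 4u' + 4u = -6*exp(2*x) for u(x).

Characteristic equation r² - 4r + 4 = 0 has discriminant (-4)² - 4·(4) = 0, so r = 2 is a repeated root.
Hence u_h = (C1 + C2*x)*exp(2*x).
Since exp(2*x) solves the homogeneous equation (r = 2 is a root of multiplicity 2), multiply the trial by x^2. Try u_p = A*x^2*exp(2*x). Substituting into the equation and dividing by exp(2*x) gives A = -3, so u_p = -3*x^2*exp(2*x).

u = C1*exp(2*x) - 3*x**2*exp(2*x) + C2*x*exp(2*x)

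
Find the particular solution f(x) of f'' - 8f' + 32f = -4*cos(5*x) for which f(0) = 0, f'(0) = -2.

Characteristic equation r² - 8r + 32 = 0 has discriminant (-8)² - 4·(32) = -64 < 0, so r = 4 ± 4i.
Hence f_h = C1*cos(4*x)*exp(4*x) + C2*exp(4*x)*sin(4*x).
Try f_p = A*cos(5*x) + B*sin(5*x). Substituting and equating the coefficients of cos(5x) and sin(5x) gives A = -28/1649, B = 160/1649, so f_p = -28*cos(5*x)/1649 + 160*sin(5*x)/1649.
General solution: f = -28*cos(5*x)/1649 + 160*sin(5*x)/1649 + C1*cos(4*x)*exp(4*x) + C2*exp(4*x)*sin(4*x).
Apply the initial conditions: f(0) = -28/1649 + C1 = 0 and f'(0) = 800/1649 + 4*C1 + 4*C2 = -2. Solving gives C1 = 28/1649, C2 = -2105/3298.

f = -28*cos(5*x)/1649 + 160*sin(5*x)/1649 - 2105*exp(4*x)*sin(4*x)/3298 + 28*cos(4*x)*exp(4*x)/1649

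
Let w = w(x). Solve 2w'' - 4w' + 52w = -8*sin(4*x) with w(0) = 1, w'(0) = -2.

w = -10*sin(4*x)/41 - 8*cos(4*x)/41 - 91*exp(x)*sin(5*x)/205 + 49*cos(5*x)*exp(x)/41

Divide through by 2: w'' - 2w' + 26w = -4*sin(4*x).
Characteristic equation r² - 2r + 26 = 0 has discriminant (-2)² - 4·(26) = -100 < 0, so r = 1 ± 5i.
Hence w_h = C1*cos(5*x)*exp(x) + C2*exp(x)*sin(5*x).
Try w_p = A*cos(4*x) + B*sin(4*x). Substituting and equating the coefficients of cos(4x) and sin(4x) gives A = -8/41, B = -10/41, so w_p = -10*sin(4*x)/41 - 8*cos(4*x)/41.
General solution: w = -10*sin(4*x)/41 - 8*cos(4*x)/41 + C1*cos(5*x)*exp(x) + C2*exp(x)*sin(5*x).
Apply the initial conditions: w(0) = -8/41 + C1 = 1 and w'(0) = -40/41 + C1 + 5*C2 = -2. Solving gives C1 = 49/41, C2 = -91/205.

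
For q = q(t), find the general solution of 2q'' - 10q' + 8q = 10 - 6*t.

q = 5/16 - 3*t/4 + C1*exp(4*t) + C2*exp(t)

Divide through by 2: q'' - 5q' + 4q = 5 - 3*t.
Characteristic equation r² - 5r + 4 = 0 factors as (r - 4)(r - 1) = 0, so r = 4, 1.
Hence q_h = C1*exp(4*t) + C2*exp(t).
For the particular solution try q_p = A0 + A1*t. Substituting and matching coefficients of each power of t gives A0 = 5/16, A1 = -3/4, so q_p = 5/16 - 3*t/4.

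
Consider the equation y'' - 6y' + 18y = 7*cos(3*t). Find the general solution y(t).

Characteristic equation r² - 6r + 18 = 0 has discriminant (-6)² - 4·(18) = -36 < 0, so r = 3 ± 3i.
Hence y_h = C1*cos(3*t)*exp(3*t) + C2*exp(3*t)*sin(3*t).
Try y_p = A*cos(3*t) + B*sin(3*t). Substituting and equating the coefficients of cos(3t) and sin(3t) gives A = 7/45, B = -14/45, so y_p = -14*sin(3*t)/45 + 7*cos(3*t)/45.

y = -14*sin(3*t)/45 + 7*cos(3*t)/45 + C1*cos(3*t)*exp(3*t) + C2*exp(3*t)*sin(3*t)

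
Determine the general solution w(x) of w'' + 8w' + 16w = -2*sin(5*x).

w = 18*sin(5*x)/1681 + 80*cos(5*x)/1681 + C1*exp(-4*x) + C2*x*exp(-4*x)

Characteristic equation r² + 8r + 16 = 0 has discriminant (8)² - 4·(16) = 0, so r = -4 is a repeated root.
Hence w_h = (C1 + C2*x)*exp(-4*x).
Try w_p = A*cos(5*x) + B*sin(5*x). Substituting and equating the coefficients of cos(5x) and sin(5x) gives A = 80/1681, B = 18/1681, so w_p = 18*sin(5*x)/1681 + 80*cos(5*x)/1681.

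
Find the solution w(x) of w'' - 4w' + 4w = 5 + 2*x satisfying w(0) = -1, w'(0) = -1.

Characteristic equation r² - 4r + 4 = 0 has discriminant (-4)² - 4·(4) = 0, so r = 2 is a repeated root.
Hence w_h = (C1 + C2*x)*exp(2*x).
For the particular solution try w_p = A0 + A1*x. Substituting and matching coefficients of each power of x gives A0 = 7/4, A1 = 1/2, so w_p = 7/4 + x/2.
General solution: w = 7/4 + x/2 + C1*exp(2*x) + C2*x*exp(2*x).
Apply the initial conditions: w(0) = 7/4 + C1 = -1 and w'(0) = 1/2 + C2 + 2*C1 = -1. Solving gives C1 = -11/4, C2 = 4.

w = 7/4 + x/2 - 11*exp(2*x)/4 + 4*x*exp(2*x)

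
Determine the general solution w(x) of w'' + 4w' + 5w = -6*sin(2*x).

w = -6*sin(2*x)/65 + 48*cos(2*x)/65 + C1*cos(x)*exp(-2*x) + C2*exp(-2*x)*sin(x)

Characteristic equation r² + 4r + 5 = 0 has discriminant (4)² - 4·(5) = -4 < 0, so r = -2 ± i.
Hence w_h = C1*cos(x)*exp(-2*x) + C2*exp(-2*x)*sin(x).
Try w_p = A*cos(2*x) + B*sin(2*x). Substituting and equating the coefficients of cos(2x) and sin(2x) gives A = 48/65, B = -6/65, so w_p = -6*sin(2*x)/65 + 48*cos(2*x)/65.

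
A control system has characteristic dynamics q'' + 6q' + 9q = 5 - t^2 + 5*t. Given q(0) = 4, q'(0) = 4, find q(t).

Characteristic equation r² + 6r + 9 = 0 has discriminant (6)² - 4·(9) = 0, so r = -3 is a repeated root.
Hence q_h = (C1 + C2*t)*exp(-3*t).
For the particular solution try q_p = A0 + A1*t + A2*t^2. Substituting and matching coefficients of each power of t gives A0 = 1/9, A1 = 19/27, A2 = -1/9, so q_p = 1/9 - t^2/9 + 19*t/27.
General solution: q = 1/9 - t^2/9 + 19*t/27 + C1*exp(-3*t) + C2*t*exp(-3*t).
Apply the initial conditions: q(0) = 1/9 + C1 = 4 and q'(0) = 19/27 + C2 - 3*C1 = 4. Solving gives C1 = 35/9, C2 = 404/27.

q = 1/9 - t**2/9 + 19*t/27 + 35*exp(-3*t)/9 + 404*t*exp(-3*t)/27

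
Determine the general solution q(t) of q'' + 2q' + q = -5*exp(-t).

Characteristic equation r² + 2r + 1 = 0 has discriminant (2)² - 4·(1) = 0, so r = -1 is a repeated root.
Hence q_h = (C1 + C2*t)*exp(-t).
Since exp(-t) solves the homogeneous equation (r = -1 is a root of multiplicity 2), multiply the trial by t^2. Try q_p = A*t^2*exp(-t). Substituting into the equation and dividing by exp(-t) gives A = -5/2, so q_p = -5*t^2*exp(-t)/2.

q = C1*exp(-t) - 5*t**2*exp(-t)/2 + C2*t*exp(-t)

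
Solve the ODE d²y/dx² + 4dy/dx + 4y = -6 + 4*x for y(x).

Characteristic equation r² + 4r + 4 = 0 has discriminant (4)² - 4·(4) = 0, so r = -2 is a repeated root.
Hence y_h = (C1 + C2*x)*exp(-2*x).
For the particular solution try y_p = A0 + A1*x. Substituting and matching coefficients of each power of x gives A0 = -5/2, A1 = 1, so y_p = -5/2 + x.

y = -5/2 + x + C1*exp(-2*x) + C2*x*exp(-2*x)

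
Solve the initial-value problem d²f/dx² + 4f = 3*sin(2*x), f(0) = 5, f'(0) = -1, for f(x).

Characteristic equation r² + 4 = 0 has discriminant (0)² - 4·(4) = -16 < 0, so r = ± 2i.
Hence f_h = C1*cos(2*x) + C2*sin(2*x).
Since ±2i are characteristic roots, multiply the trial by x. Try f_p = x*(A*cos(2*x) + B*sin(2*x)). Substituting and equating the coefficients of cos(2x) and sin(2x) gives A = -3/4, B = 0, so f_p = -3*x*cos(2*x)/4.
General solution: f = C1*cos(2*x) + C2*sin(2*x) - 3*x*cos(2*x)/4.
Apply the initial conditions: f(0) = C1 = 5 and f'(0) = -3/4 + 2*C2 = -1. Solving gives C1 = 5, C2 = -1/8.

f = 5*cos(2*x) - sin(2*x)/8 - 3*x*cos(2*x)/4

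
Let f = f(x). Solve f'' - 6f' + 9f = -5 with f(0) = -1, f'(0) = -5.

f = -5/9 - 4*exp(3*x)/9 - 11*x*exp(3*x)/3

Characteristic equation r² - 6r + 9 = 0 has discriminant (-6)² - 4·(9) = 0, so r = 3 is a repeated root.
Hence f_h = (C1 + C2*x)*exp(3*x).
For the particular solution try f_p = A0. Substituting and matching coefficients of each power of x gives A0 = -5/9, so f_p = -5/9.
General solution: f = -5/9 + C1*exp(3*x) + C2*x*exp(3*x).
Apply the initial conditions: f(0) = -5/9 + C1 = -1 and f'(0) = C2 + 3*C1 = -5. Solving gives C1 = -4/9, C2 = -11/3.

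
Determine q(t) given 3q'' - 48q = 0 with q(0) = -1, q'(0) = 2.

Divide through by 3: q'' - 16q = 0.
Characteristic equation r² - 16 = 0 factors as (r + 4)(r - 4) = 0, so r = -4, 4.
Hence q_h = C1*exp(-4*t) + C2*exp(4*t).
Apply the initial conditions: q(0) = C1 + C2 = -1 and q'(0) = -4*C1 + 4*C2 = 2. Solving gives C1 = -3/4, C2 = -1/4.

q = -3*exp(-4*t)/4 - exp(4*t)/4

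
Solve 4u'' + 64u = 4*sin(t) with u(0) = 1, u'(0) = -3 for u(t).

Divide through by 4: u'' + 16u = sin(t).
Characteristic equation r² + 16 = 0 has discriminant (0)² - 4·(16) = -64 < 0, so r = ± 4i.
Hence u_h = C1*cos(4*t) + C2*sin(4*t).
Try u_p = A*cos(t) + B*sin(t). Substituting and equating the coefficients of cos(t) and sin(t) gives A = 0, B = 1/15, so u_p = sin(t)/15.
General solution: u = sin(t)/15 + C1*cos(4*t) + C2*sin(4*t).
Apply the initial conditions: u(0) = C1 = 1 and u'(0) = 1/15 + 4*C2 = -3. Solving gives C1 = 1, C2 = -23/30.

u = -23*sin(4*t)/30 + sin(t)/15 + cos(4*t)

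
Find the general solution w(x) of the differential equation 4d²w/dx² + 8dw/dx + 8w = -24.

w = -3 + C1*cos(x)*exp(-x) + C2*exp(-x)*sin(x)

Divide through by 4: w'' + 2w' + 2w = -6.
Characteristic equation r² + 2r + 2 = 0 has discriminant (2)² - 4·(2) = -4 < 0, so r = -1 ± i.
Hence w_h = C1*cos(x)*exp(-x) + C2*exp(-x)*sin(x).
For the particular solution try w_p = A0. Substituting and matching coefficients of each power of x gives A0 = -3, so w_p = -3.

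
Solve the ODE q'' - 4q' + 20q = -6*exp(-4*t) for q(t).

q = -3*exp(-4*t)/26 + C1*cos(4*t)*exp(2*t) + C2*exp(2*t)*sin(4*t)

Characteristic equation r² - 4r + 20 = 0 has discriminant (-4)² - 4·(20) = -64 < 0, so r = 2 ± 4i.
Hence q_h = C1*cos(4*t)*exp(2*t) + C2*exp(2*t)*sin(4*t).
Try q_p = A*exp(-4*t). Substituting into the equation and dividing by exp(-4*t) gives A = -3/26, so q_p = -3*exp(-4*t)/26.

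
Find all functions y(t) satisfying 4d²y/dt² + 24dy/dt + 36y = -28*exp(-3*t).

Divide through by 4: y'' + 6y' + 9y = -7*exp(-3*t).
Characteristic equation r² + 6r + 9 = 0 has discriminant (6)² - 4·(9) = 0, so r = -3 is a repeated root.
Hence y_h = (C1 + C2*t)*exp(-3*t).
Since exp(-3*t) solves the homogeneous equation (r = -3 is a root of multiplicity 2), multiply the trial by t^2. Try y_p = A*t^2*exp(-3*t). Substituting into the equation and dividing by exp(-3*t) gives A = -7/2, so y_p = -7*t^2*exp(-3*t)/2.

y = C1*exp(-3*t) - 7*t**2*exp(-3*t)/2 + C2*t*exp(-3*t)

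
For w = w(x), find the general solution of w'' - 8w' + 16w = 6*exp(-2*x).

w = exp(-2*x)/6 + C1*exp(4*x) + C2*x*exp(4*x)

Characteristic equation r² - 8r + 16 = 0 has discriminant (-8)² - 4·(16) = 0, so r = 4 is a repeated root.
Hence w_h = (C1 + C2*x)*exp(4*x).
Try w_p = A*exp(-2*x). Substituting into the equation and dividing by exp(-2*x) gives A = 1/6, so w_p = exp(-2*x)/6.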